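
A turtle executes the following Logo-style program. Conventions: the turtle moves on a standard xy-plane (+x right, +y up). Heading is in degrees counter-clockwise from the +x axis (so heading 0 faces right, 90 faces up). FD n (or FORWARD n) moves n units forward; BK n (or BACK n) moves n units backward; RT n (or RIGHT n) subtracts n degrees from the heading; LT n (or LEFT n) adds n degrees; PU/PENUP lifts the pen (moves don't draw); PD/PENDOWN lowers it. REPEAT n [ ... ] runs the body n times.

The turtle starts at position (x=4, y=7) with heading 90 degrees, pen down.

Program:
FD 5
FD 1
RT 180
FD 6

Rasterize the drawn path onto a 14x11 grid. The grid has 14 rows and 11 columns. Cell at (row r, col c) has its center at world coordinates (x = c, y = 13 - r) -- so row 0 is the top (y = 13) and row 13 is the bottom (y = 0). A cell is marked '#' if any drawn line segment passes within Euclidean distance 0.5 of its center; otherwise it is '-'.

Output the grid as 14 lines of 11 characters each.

Answer: ----#------
----#------
----#------
----#------
----#------
----#------
----#------
-----------
-----------
-----------
-----------
-----------
-----------
-----------

Derivation:
Segment 0: (4,7) -> (4,12)
Segment 1: (4,12) -> (4,13)
Segment 2: (4,13) -> (4,7)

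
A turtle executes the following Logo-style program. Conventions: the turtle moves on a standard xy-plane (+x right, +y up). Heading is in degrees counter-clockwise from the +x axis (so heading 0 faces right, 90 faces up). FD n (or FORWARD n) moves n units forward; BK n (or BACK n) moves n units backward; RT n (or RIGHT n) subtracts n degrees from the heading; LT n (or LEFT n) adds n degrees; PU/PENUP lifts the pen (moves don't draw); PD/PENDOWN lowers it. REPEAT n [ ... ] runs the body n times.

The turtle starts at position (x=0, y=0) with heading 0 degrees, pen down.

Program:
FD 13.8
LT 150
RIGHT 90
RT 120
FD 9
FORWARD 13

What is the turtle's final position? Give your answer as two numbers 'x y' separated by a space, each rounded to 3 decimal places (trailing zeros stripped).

Executing turtle program step by step:
Start: pos=(0,0), heading=0, pen down
FD 13.8: (0,0) -> (13.8,0) [heading=0, draw]
LT 150: heading 0 -> 150
RT 90: heading 150 -> 60
RT 120: heading 60 -> 300
FD 9: (13.8,0) -> (18.3,-7.794) [heading=300, draw]
FD 13: (18.3,-7.794) -> (24.8,-19.053) [heading=300, draw]
Final: pos=(24.8,-19.053), heading=300, 3 segment(s) drawn

Answer: 24.8 -19.053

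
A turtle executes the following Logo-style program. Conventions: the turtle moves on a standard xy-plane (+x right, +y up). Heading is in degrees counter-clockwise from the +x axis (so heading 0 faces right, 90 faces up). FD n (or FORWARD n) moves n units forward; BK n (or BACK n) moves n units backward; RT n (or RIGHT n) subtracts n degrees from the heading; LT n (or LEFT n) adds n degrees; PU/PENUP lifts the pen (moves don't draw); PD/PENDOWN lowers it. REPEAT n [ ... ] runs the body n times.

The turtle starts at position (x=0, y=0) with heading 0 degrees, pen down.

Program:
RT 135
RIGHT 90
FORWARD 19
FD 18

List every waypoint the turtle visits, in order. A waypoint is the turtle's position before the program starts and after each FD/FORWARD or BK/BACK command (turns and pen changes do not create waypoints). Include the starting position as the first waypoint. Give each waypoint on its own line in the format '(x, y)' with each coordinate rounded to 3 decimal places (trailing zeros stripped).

Executing turtle program step by step:
Start: pos=(0,0), heading=0, pen down
RT 135: heading 0 -> 225
RT 90: heading 225 -> 135
FD 19: (0,0) -> (-13.435,13.435) [heading=135, draw]
FD 18: (-13.435,13.435) -> (-26.163,26.163) [heading=135, draw]
Final: pos=(-26.163,26.163), heading=135, 2 segment(s) drawn
Waypoints (3 total):
(0, 0)
(-13.435, 13.435)
(-26.163, 26.163)

Answer: (0, 0)
(-13.435, 13.435)
(-26.163, 26.163)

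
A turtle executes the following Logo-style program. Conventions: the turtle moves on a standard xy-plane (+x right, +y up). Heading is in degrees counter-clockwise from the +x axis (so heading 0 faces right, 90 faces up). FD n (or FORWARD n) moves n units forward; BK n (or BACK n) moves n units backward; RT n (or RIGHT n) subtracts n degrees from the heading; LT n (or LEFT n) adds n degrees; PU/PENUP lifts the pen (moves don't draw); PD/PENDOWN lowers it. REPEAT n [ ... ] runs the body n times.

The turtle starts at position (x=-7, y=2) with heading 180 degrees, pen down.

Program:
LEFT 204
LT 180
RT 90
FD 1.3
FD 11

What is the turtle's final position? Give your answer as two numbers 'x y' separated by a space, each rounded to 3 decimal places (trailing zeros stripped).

Answer: -12.003 13.237

Derivation:
Executing turtle program step by step:
Start: pos=(-7,2), heading=180, pen down
LT 204: heading 180 -> 24
LT 180: heading 24 -> 204
RT 90: heading 204 -> 114
FD 1.3: (-7,2) -> (-7.529,3.188) [heading=114, draw]
FD 11: (-7.529,3.188) -> (-12.003,13.237) [heading=114, draw]
Final: pos=(-12.003,13.237), heading=114, 2 segment(s) drawn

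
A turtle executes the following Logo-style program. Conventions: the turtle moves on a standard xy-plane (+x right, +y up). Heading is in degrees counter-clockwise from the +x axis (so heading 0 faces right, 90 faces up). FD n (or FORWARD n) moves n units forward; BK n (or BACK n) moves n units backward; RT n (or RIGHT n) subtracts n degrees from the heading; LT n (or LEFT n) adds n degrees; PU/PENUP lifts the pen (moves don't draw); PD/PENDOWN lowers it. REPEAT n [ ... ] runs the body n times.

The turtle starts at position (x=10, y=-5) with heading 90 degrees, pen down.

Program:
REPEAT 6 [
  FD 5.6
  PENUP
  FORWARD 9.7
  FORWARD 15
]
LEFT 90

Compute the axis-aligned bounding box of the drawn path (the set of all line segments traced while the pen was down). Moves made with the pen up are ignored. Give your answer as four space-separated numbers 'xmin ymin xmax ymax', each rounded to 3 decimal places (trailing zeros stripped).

Executing turtle program step by step:
Start: pos=(10,-5), heading=90, pen down
REPEAT 6 [
  -- iteration 1/6 --
  FD 5.6: (10,-5) -> (10,0.6) [heading=90, draw]
  PU: pen up
  FD 9.7: (10,0.6) -> (10,10.3) [heading=90, move]
  FD 15: (10,10.3) -> (10,25.3) [heading=90, move]
  -- iteration 2/6 --
  FD 5.6: (10,25.3) -> (10,30.9) [heading=90, move]
  PU: pen up
  FD 9.7: (10,30.9) -> (10,40.6) [heading=90, move]
  FD 15: (10,40.6) -> (10,55.6) [heading=90, move]
  -- iteration 3/6 --
  FD 5.6: (10,55.6) -> (10,61.2) [heading=90, move]
  PU: pen up
  FD 9.7: (10,61.2) -> (10,70.9) [heading=90, move]
  FD 15: (10,70.9) -> (10,85.9) [heading=90, move]
  -- iteration 4/6 --
  FD 5.6: (10,85.9) -> (10,91.5) [heading=90, move]
  PU: pen up
  FD 9.7: (10,91.5) -> (10,101.2) [heading=90, move]
  FD 15: (10,101.2) -> (10,116.2) [heading=90, move]
  -- iteration 5/6 --
  FD 5.6: (10,116.2) -> (10,121.8) [heading=90, move]
  PU: pen up
  FD 9.7: (10,121.8) -> (10,131.5) [heading=90, move]
  FD 15: (10,131.5) -> (10,146.5) [heading=90, move]
  -- iteration 6/6 --
  FD 5.6: (10,146.5) -> (10,152.1) [heading=90, move]
  PU: pen up
  FD 9.7: (10,152.1) -> (10,161.8) [heading=90, move]
  FD 15: (10,161.8) -> (10,176.8) [heading=90, move]
]
LT 90: heading 90 -> 180
Final: pos=(10,176.8), heading=180, 1 segment(s) drawn

Segment endpoints: x in {10}, y in {-5, 0.6}
xmin=10, ymin=-5, xmax=10, ymax=0.6

Answer: 10 -5 10 0.6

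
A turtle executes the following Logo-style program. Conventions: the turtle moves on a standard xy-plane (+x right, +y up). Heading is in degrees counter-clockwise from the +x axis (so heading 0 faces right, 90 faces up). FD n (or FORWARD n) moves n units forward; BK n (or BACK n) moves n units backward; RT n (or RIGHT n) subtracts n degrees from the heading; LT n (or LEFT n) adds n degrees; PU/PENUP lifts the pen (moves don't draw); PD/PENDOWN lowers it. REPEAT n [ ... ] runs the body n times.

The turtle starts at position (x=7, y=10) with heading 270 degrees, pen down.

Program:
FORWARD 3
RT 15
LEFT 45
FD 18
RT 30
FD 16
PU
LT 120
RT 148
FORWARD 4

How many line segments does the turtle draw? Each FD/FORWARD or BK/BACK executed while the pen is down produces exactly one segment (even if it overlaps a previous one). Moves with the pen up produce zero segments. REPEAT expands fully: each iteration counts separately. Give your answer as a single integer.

Answer: 3

Derivation:
Executing turtle program step by step:
Start: pos=(7,10), heading=270, pen down
FD 3: (7,10) -> (7,7) [heading=270, draw]
RT 15: heading 270 -> 255
LT 45: heading 255 -> 300
FD 18: (7,7) -> (16,-8.588) [heading=300, draw]
RT 30: heading 300 -> 270
FD 16: (16,-8.588) -> (16,-24.588) [heading=270, draw]
PU: pen up
LT 120: heading 270 -> 30
RT 148: heading 30 -> 242
FD 4: (16,-24.588) -> (14.122,-28.12) [heading=242, move]
Final: pos=(14.122,-28.12), heading=242, 3 segment(s) drawn
Segments drawn: 3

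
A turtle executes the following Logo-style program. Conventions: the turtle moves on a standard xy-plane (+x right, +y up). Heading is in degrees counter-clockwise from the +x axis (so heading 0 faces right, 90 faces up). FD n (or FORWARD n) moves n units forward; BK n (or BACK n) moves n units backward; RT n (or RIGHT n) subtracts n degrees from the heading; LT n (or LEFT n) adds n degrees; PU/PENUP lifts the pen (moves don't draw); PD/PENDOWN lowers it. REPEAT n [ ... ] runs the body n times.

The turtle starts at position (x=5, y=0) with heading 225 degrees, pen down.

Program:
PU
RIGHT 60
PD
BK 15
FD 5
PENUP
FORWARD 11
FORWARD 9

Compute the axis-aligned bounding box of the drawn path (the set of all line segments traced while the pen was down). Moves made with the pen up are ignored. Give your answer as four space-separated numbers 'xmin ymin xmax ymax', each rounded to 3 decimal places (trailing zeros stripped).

Executing turtle program step by step:
Start: pos=(5,0), heading=225, pen down
PU: pen up
RT 60: heading 225 -> 165
PD: pen down
BK 15: (5,0) -> (19.489,-3.882) [heading=165, draw]
FD 5: (19.489,-3.882) -> (14.659,-2.588) [heading=165, draw]
PU: pen up
FD 11: (14.659,-2.588) -> (4.034,0.259) [heading=165, move]
FD 9: (4.034,0.259) -> (-4.659,2.588) [heading=165, move]
Final: pos=(-4.659,2.588), heading=165, 2 segment(s) drawn

Segment endpoints: x in {5, 14.659, 19.489}, y in {-3.882, -2.588, 0}
xmin=5, ymin=-3.882, xmax=19.489, ymax=0

Answer: 5 -3.882 19.489 0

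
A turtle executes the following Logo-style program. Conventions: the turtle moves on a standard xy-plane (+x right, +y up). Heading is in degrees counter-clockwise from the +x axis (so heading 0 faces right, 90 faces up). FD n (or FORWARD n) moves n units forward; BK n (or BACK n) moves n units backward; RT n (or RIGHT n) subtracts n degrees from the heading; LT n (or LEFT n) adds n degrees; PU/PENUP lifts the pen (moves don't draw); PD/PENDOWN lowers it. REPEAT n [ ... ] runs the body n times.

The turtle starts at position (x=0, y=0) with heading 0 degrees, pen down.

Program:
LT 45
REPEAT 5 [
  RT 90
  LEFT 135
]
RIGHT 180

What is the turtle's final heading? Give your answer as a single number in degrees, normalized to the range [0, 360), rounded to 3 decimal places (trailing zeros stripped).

Executing turtle program step by step:
Start: pos=(0,0), heading=0, pen down
LT 45: heading 0 -> 45
REPEAT 5 [
  -- iteration 1/5 --
  RT 90: heading 45 -> 315
  LT 135: heading 315 -> 90
  -- iteration 2/5 --
  RT 90: heading 90 -> 0
  LT 135: heading 0 -> 135
  -- iteration 3/5 --
  RT 90: heading 135 -> 45
  LT 135: heading 45 -> 180
  -- iteration 4/5 --
  RT 90: heading 180 -> 90
  LT 135: heading 90 -> 225
  -- iteration 5/5 --
  RT 90: heading 225 -> 135
  LT 135: heading 135 -> 270
]
RT 180: heading 270 -> 90
Final: pos=(0,0), heading=90, 0 segment(s) drawn

Answer: 90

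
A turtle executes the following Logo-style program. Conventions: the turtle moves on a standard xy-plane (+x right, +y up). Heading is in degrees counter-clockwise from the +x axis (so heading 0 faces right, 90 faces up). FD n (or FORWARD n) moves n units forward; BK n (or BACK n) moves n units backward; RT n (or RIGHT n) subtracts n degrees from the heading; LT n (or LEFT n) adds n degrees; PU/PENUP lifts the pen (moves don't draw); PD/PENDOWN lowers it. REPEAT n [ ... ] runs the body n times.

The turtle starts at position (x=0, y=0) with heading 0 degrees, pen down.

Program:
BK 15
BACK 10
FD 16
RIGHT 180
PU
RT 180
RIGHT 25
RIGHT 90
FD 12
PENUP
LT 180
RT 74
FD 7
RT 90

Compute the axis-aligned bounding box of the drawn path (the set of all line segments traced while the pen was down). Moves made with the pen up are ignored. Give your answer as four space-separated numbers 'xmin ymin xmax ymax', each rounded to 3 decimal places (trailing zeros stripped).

Executing turtle program step by step:
Start: pos=(0,0), heading=0, pen down
BK 15: (0,0) -> (-15,0) [heading=0, draw]
BK 10: (-15,0) -> (-25,0) [heading=0, draw]
FD 16: (-25,0) -> (-9,0) [heading=0, draw]
RT 180: heading 0 -> 180
PU: pen up
RT 180: heading 180 -> 0
RT 25: heading 0 -> 335
RT 90: heading 335 -> 245
FD 12: (-9,0) -> (-14.071,-10.876) [heading=245, move]
PU: pen up
LT 180: heading 245 -> 65
RT 74: heading 65 -> 351
FD 7: (-14.071,-10.876) -> (-7.158,-11.971) [heading=351, move]
RT 90: heading 351 -> 261
Final: pos=(-7.158,-11.971), heading=261, 3 segment(s) drawn

Segment endpoints: x in {-25, -15, -9, 0}, y in {0}
xmin=-25, ymin=0, xmax=0, ymax=0

Answer: -25 0 0 0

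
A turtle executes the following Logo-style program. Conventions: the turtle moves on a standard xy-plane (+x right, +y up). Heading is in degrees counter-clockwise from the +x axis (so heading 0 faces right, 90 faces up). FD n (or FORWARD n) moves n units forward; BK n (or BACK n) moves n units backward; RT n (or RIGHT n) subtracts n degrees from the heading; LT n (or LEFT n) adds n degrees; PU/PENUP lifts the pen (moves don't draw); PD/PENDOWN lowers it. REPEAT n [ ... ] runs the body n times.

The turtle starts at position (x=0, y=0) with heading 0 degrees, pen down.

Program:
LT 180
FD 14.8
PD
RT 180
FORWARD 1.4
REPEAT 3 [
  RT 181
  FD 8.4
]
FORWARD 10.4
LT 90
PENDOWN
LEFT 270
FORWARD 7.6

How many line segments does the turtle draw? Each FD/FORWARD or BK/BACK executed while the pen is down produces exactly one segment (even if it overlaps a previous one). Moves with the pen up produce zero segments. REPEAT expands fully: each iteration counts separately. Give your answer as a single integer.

Answer: 7

Derivation:
Executing turtle program step by step:
Start: pos=(0,0), heading=0, pen down
LT 180: heading 0 -> 180
FD 14.8: (0,0) -> (-14.8,0) [heading=180, draw]
PD: pen down
RT 180: heading 180 -> 0
FD 1.4: (-14.8,0) -> (-13.4,0) [heading=0, draw]
REPEAT 3 [
  -- iteration 1/3 --
  RT 181: heading 0 -> 179
  FD 8.4: (-13.4,0) -> (-21.799,0.147) [heading=179, draw]
  -- iteration 2/3 --
  RT 181: heading 179 -> 358
  FD 8.4: (-21.799,0.147) -> (-13.404,-0.147) [heading=358, draw]
  -- iteration 3/3 --
  RT 181: heading 358 -> 177
  FD 8.4: (-13.404,-0.147) -> (-21.792,0.293) [heading=177, draw]
]
FD 10.4: (-21.792,0.293) -> (-32.178,0.837) [heading=177, draw]
LT 90: heading 177 -> 267
PD: pen down
LT 270: heading 267 -> 177
FD 7.6: (-32.178,0.837) -> (-39.768,1.235) [heading=177, draw]
Final: pos=(-39.768,1.235), heading=177, 7 segment(s) drawn
Segments drawn: 7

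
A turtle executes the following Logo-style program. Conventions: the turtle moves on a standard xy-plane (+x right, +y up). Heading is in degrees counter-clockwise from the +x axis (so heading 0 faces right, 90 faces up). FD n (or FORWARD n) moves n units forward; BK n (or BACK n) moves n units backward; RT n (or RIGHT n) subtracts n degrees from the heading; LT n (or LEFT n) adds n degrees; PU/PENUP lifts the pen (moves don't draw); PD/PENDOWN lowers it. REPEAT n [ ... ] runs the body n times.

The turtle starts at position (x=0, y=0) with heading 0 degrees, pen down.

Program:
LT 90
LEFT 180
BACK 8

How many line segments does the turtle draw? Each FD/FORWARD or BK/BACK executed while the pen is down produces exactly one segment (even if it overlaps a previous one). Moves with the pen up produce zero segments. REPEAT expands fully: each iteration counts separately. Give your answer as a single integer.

Executing turtle program step by step:
Start: pos=(0,0), heading=0, pen down
LT 90: heading 0 -> 90
LT 180: heading 90 -> 270
BK 8: (0,0) -> (0,8) [heading=270, draw]
Final: pos=(0,8), heading=270, 1 segment(s) drawn
Segments drawn: 1

Answer: 1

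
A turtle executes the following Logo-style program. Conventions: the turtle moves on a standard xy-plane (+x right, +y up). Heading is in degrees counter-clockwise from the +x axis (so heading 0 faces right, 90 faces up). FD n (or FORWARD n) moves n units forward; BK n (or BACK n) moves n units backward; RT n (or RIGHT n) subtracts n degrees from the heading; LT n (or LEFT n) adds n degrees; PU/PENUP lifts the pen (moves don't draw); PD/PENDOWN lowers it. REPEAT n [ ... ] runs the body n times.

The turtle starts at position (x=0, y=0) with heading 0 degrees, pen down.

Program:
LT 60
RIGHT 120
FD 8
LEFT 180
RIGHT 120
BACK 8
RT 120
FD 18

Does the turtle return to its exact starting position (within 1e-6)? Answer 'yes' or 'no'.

Answer: no

Derivation:
Executing turtle program step by step:
Start: pos=(0,0), heading=0, pen down
LT 60: heading 0 -> 60
RT 120: heading 60 -> 300
FD 8: (0,0) -> (4,-6.928) [heading=300, draw]
LT 180: heading 300 -> 120
RT 120: heading 120 -> 0
BK 8: (4,-6.928) -> (-4,-6.928) [heading=0, draw]
RT 120: heading 0 -> 240
FD 18: (-4,-6.928) -> (-13,-22.517) [heading=240, draw]
Final: pos=(-13,-22.517), heading=240, 3 segment(s) drawn

Start position: (0, 0)
Final position: (-13, -22.517)
Distance = 26; >= 1e-6 -> NOT closed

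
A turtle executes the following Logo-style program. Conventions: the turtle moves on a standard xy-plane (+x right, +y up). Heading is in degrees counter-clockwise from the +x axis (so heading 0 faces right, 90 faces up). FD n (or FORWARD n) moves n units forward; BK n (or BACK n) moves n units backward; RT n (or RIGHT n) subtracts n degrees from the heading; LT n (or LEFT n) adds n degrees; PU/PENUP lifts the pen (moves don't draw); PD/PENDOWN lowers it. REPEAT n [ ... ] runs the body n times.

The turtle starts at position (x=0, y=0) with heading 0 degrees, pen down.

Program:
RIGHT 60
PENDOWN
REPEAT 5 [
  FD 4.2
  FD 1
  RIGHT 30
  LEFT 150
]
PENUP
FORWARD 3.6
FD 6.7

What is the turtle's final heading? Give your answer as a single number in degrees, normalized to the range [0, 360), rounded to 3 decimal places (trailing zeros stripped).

Executing turtle program step by step:
Start: pos=(0,0), heading=0, pen down
RT 60: heading 0 -> 300
PD: pen down
REPEAT 5 [
  -- iteration 1/5 --
  FD 4.2: (0,0) -> (2.1,-3.637) [heading=300, draw]
  FD 1: (2.1,-3.637) -> (2.6,-4.503) [heading=300, draw]
  RT 30: heading 300 -> 270
  LT 150: heading 270 -> 60
  -- iteration 2/5 --
  FD 4.2: (2.6,-4.503) -> (4.7,-0.866) [heading=60, draw]
  FD 1: (4.7,-0.866) -> (5.2,0) [heading=60, draw]
  RT 30: heading 60 -> 30
  LT 150: heading 30 -> 180
  -- iteration 3/5 --
  FD 4.2: (5.2,0) -> (1,0) [heading=180, draw]
  FD 1: (1,0) -> (0,0) [heading=180, draw]
  RT 30: heading 180 -> 150
  LT 150: heading 150 -> 300
  -- iteration 4/5 --
  FD 4.2: (0,0) -> (2.1,-3.637) [heading=300, draw]
  FD 1: (2.1,-3.637) -> (2.6,-4.503) [heading=300, draw]
  RT 30: heading 300 -> 270
  LT 150: heading 270 -> 60
  -- iteration 5/5 --
  FD 4.2: (2.6,-4.503) -> (4.7,-0.866) [heading=60, draw]
  FD 1: (4.7,-0.866) -> (5.2,0) [heading=60, draw]
  RT 30: heading 60 -> 30
  LT 150: heading 30 -> 180
]
PU: pen up
FD 3.6: (5.2,0) -> (1.6,0) [heading=180, move]
FD 6.7: (1.6,0) -> (-5.1,0) [heading=180, move]
Final: pos=(-5.1,0), heading=180, 10 segment(s) drawn

Answer: 180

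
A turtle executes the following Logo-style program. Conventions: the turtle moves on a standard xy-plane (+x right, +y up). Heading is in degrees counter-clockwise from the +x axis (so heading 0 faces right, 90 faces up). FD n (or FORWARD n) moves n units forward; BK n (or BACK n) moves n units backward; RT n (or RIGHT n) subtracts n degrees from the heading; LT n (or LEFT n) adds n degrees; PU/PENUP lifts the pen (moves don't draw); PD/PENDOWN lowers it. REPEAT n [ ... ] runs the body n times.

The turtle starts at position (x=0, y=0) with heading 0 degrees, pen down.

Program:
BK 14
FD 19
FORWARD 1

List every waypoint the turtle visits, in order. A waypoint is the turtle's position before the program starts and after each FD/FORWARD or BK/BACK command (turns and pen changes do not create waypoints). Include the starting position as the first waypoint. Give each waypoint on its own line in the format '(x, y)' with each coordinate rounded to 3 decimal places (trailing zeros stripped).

Executing turtle program step by step:
Start: pos=(0,0), heading=0, pen down
BK 14: (0,0) -> (-14,0) [heading=0, draw]
FD 19: (-14,0) -> (5,0) [heading=0, draw]
FD 1: (5,0) -> (6,0) [heading=0, draw]
Final: pos=(6,0), heading=0, 3 segment(s) drawn
Waypoints (4 total):
(0, 0)
(-14, 0)
(5, 0)
(6, 0)

Answer: (0, 0)
(-14, 0)
(5, 0)
(6, 0)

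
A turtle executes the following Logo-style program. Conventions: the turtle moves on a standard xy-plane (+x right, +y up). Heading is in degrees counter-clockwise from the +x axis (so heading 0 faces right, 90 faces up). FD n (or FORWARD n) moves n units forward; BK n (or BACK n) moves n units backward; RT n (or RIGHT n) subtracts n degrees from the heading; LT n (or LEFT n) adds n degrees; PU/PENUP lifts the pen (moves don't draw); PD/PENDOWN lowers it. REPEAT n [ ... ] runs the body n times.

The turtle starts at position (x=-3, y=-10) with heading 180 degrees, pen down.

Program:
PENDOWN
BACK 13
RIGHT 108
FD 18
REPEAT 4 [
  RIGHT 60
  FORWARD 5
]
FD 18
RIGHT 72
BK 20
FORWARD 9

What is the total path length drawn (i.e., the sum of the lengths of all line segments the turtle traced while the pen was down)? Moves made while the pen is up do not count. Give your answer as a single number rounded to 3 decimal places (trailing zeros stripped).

Executing turtle program step by step:
Start: pos=(-3,-10), heading=180, pen down
PD: pen down
BK 13: (-3,-10) -> (10,-10) [heading=180, draw]
RT 108: heading 180 -> 72
FD 18: (10,-10) -> (15.562,7.119) [heading=72, draw]
REPEAT 4 [
  -- iteration 1/4 --
  RT 60: heading 72 -> 12
  FD 5: (15.562,7.119) -> (20.453,8.159) [heading=12, draw]
  -- iteration 2/4 --
  RT 60: heading 12 -> 312
  FD 5: (20.453,8.159) -> (23.799,4.443) [heading=312, draw]
  -- iteration 3/4 --
  RT 60: heading 312 -> 252
  FD 5: (23.799,4.443) -> (22.254,-0.312) [heading=252, draw]
  -- iteration 4/4 --
  RT 60: heading 252 -> 192
  FD 5: (22.254,-0.312) -> (17.363,-1.352) [heading=192, draw]
]
FD 18: (17.363,-1.352) -> (-0.244,-5.094) [heading=192, draw]
RT 72: heading 192 -> 120
BK 20: (-0.244,-5.094) -> (9.756,-22.415) [heading=120, draw]
FD 9: (9.756,-22.415) -> (5.256,-14.621) [heading=120, draw]
Final: pos=(5.256,-14.621), heading=120, 9 segment(s) drawn

Segment lengths:
  seg 1: (-3,-10) -> (10,-10), length = 13
  seg 2: (10,-10) -> (15.562,7.119), length = 18
  seg 3: (15.562,7.119) -> (20.453,8.159), length = 5
  seg 4: (20.453,8.159) -> (23.799,4.443), length = 5
  seg 5: (23.799,4.443) -> (22.254,-0.312), length = 5
  seg 6: (22.254,-0.312) -> (17.363,-1.352), length = 5
  seg 7: (17.363,-1.352) -> (-0.244,-5.094), length = 18
  seg 8: (-0.244,-5.094) -> (9.756,-22.415), length = 20
  seg 9: (9.756,-22.415) -> (5.256,-14.621), length = 9
Total = 98

Answer: 98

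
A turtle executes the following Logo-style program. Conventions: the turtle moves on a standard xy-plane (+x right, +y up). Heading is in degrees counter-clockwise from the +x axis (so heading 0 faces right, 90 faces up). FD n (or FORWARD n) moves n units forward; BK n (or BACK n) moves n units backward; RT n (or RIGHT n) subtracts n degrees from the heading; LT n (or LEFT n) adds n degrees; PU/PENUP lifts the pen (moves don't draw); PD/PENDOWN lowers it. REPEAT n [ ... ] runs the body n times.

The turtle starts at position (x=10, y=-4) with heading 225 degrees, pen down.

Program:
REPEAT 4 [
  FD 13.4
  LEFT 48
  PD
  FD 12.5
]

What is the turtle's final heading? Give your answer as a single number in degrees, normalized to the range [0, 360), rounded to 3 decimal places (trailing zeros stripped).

Executing turtle program step by step:
Start: pos=(10,-4), heading=225, pen down
REPEAT 4 [
  -- iteration 1/4 --
  FD 13.4: (10,-4) -> (0.525,-13.475) [heading=225, draw]
  LT 48: heading 225 -> 273
  PD: pen down
  FD 12.5: (0.525,-13.475) -> (1.179,-25.958) [heading=273, draw]
  -- iteration 2/4 --
  FD 13.4: (1.179,-25.958) -> (1.88,-39.34) [heading=273, draw]
  LT 48: heading 273 -> 321
  PD: pen down
  FD 12.5: (1.88,-39.34) -> (11.595,-47.206) [heading=321, draw]
  -- iteration 3/4 --
  FD 13.4: (11.595,-47.206) -> (22.008,-55.639) [heading=321, draw]
  LT 48: heading 321 -> 9
  PD: pen down
  FD 12.5: (22.008,-55.639) -> (34.354,-53.684) [heading=9, draw]
  -- iteration 4/4 --
  FD 13.4: (34.354,-53.684) -> (47.589,-51.587) [heading=9, draw]
  LT 48: heading 9 -> 57
  PD: pen down
  FD 12.5: (47.589,-51.587) -> (54.397,-41.104) [heading=57, draw]
]
Final: pos=(54.397,-41.104), heading=57, 8 segment(s) drawn

Answer: 57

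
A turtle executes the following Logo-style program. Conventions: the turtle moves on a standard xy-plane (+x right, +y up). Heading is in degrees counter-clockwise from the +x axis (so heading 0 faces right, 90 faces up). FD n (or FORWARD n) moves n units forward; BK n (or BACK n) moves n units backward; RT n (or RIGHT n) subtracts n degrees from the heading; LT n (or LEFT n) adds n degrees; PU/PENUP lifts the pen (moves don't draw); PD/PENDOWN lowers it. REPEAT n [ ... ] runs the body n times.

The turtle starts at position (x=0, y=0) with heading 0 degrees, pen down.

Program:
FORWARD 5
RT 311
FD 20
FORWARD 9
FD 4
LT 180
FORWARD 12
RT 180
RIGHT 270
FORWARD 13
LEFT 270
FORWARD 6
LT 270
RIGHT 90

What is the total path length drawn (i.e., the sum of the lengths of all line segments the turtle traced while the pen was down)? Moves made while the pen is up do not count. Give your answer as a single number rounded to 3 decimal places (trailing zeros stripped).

Answer: 69

Derivation:
Executing turtle program step by step:
Start: pos=(0,0), heading=0, pen down
FD 5: (0,0) -> (5,0) [heading=0, draw]
RT 311: heading 0 -> 49
FD 20: (5,0) -> (18.121,15.094) [heading=49, draw]
FD 9: (18.121,15.094) -> (24.026,21.887) [heading=49, draw]
FD 4: (24.026,21.887) -> (26.65,24.905) [heading=49, draw]
LT 180: heading 49 -> 229
FD 12: (26.65,24.905) -> (18.777,15.849) [heading=229, draw]
RT 180: heading 229 -> 49
RT 270: heading 49 -> 139
FD 13: (18.777,15.849) -> (8.966,24.378) [heading=139, draw]
LT 270: heading 139 -> 49
FD 6: (8.966,24.378) -> (12.902,28.906) [heading=49, draw]
LT 270: heading 49 -> 319
RT 90: heading 319 -> 229
Final: pos=(12.902,28.906), heading=229, 7 segment(s) drawn

Segment lengths:
  seg 1: (0,0) -> (5,0), length = 5
  seg 2: (5,0) -> (18.121,15.094), length = 20
  seg 3: (18.121,15.094) -> (24.026,21.887), length = 9
  seg 4: (24.026,21.887) -> (26.65,24.905), length = 4
  seg 5: (26.65,24.905) -> (18.777,15.849), length = 12
  seg 6: (18.777,15.849) -> (8.966,24.378), length = 13
  seg 7: (8.966,24.378) -> (12.902,28.906), length = 6
Total = 69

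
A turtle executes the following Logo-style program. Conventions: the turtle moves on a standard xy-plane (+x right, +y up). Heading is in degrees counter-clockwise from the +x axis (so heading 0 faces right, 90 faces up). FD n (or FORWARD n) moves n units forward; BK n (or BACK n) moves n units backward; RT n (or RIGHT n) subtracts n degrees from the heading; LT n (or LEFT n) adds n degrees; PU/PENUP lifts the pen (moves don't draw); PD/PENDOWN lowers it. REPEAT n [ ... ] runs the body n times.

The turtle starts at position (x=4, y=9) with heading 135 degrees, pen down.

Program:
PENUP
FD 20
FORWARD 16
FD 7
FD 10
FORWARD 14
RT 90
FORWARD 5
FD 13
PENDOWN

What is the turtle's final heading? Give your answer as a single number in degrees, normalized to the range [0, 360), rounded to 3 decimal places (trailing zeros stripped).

Answer: 45

Derivation:
Executing turtle program step by step:
Start: pos=(4,9), heading=135, pen down
PU: pen up
FD 20: (4,9) -> (-10.142,23.142) [heading=135, move]
FD 16: (-10.142,23.142) -> (-21.456,34.456) [heading=135, move]
FD 7: (-21.456,34.456) -> (-26.406,39.406) [heading=135, move]
FD 10: (-26.406,39.406) -> (-33.477,46.477) [heading=135, move]
FD 14: (-33.477,46.477) -> (-43.376,56.376) [heading=135, move]
RT 90: heading 135 -> 45
FD 5: (-43.376,56.376) -> (-39.841,59.912) [heading=45, move]
FD 13: (-39.841,59.912) -> (-30.648,69.104) [heading=45, move]
PD: pen down
Final: pos=(-30.648,69.104), heading=45, 0 segment(s) drawn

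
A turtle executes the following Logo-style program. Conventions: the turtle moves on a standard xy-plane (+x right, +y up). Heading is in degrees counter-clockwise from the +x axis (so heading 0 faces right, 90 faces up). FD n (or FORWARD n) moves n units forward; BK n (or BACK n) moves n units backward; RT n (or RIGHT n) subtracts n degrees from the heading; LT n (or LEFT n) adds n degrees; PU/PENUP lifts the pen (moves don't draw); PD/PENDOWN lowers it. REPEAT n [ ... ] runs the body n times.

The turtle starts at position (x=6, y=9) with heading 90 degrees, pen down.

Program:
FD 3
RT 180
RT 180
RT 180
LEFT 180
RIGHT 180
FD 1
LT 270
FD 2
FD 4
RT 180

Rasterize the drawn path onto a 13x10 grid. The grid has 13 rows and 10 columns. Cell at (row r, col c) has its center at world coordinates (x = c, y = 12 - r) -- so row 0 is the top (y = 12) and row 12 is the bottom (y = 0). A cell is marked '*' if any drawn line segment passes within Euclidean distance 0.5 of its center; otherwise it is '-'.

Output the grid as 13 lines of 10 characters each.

Answer: ------*---
*******---
------*---
------*---
----------
----------
----------
----------
----------
----------
----------
----------
----------

Derivation:
Segment 0: (6,9) -> (6,12)
Segment 1: (6,12) -> (6,11)
Segment 2: (6,11) -> (4,11)
Segment 3: (4,11) -> (0,11)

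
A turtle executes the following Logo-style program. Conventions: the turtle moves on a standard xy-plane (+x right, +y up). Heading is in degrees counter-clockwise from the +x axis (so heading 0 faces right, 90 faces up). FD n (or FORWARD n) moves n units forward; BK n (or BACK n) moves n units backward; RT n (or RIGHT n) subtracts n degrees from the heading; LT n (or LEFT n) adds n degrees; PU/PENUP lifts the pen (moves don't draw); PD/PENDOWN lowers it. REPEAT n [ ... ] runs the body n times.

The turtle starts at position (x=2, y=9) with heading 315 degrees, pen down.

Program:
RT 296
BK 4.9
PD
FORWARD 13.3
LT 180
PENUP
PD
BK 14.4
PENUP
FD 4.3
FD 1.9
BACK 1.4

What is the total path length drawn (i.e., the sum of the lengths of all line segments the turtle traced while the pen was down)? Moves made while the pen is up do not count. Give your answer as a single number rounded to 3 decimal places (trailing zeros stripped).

Answer: 32.6

Derivation:
Executing turtle program step by step:
Start: pos=(2,9), heading=315, pen down
RT 296: heading 315 -> 19
BK 4.9: (2,9) -> (-2.633,7.405) [heading=19, draw]
PD: pen down
FD 13.3: (-2.633,7.405) -> (9.942,11.735) [heading=19, draw]
LT 180: heading 19 -> 199
PU: pen up
PD: pen down
BK 14.4: (9.942,11.735) -> (23.558,16.423) [heading=199, draw]
PU: pen up
FD 4.3: (23.558,16.423) -> (19.492,15.023) [heading=199, move]
FD 1.9: (19.492,15.023) -> (17.696,14.404) [heading=199, move]
BK 1.4: (17.696,14.404) -> (19.019,14.86) [heading=199, move]
Final: pos=(19.019,14.86), heading=199, 3 segment(s) drawn

Segment lengths:
  seg 1: (2,9) -> (-2.633,7.405), length = 4.9
  seg 2: (-2.633,7.405) -> (9.942,11.735), length = 13.3
  seg 3: (9.942,11.735) -> (23.558,16.423), length = 14.4
Total = 32.6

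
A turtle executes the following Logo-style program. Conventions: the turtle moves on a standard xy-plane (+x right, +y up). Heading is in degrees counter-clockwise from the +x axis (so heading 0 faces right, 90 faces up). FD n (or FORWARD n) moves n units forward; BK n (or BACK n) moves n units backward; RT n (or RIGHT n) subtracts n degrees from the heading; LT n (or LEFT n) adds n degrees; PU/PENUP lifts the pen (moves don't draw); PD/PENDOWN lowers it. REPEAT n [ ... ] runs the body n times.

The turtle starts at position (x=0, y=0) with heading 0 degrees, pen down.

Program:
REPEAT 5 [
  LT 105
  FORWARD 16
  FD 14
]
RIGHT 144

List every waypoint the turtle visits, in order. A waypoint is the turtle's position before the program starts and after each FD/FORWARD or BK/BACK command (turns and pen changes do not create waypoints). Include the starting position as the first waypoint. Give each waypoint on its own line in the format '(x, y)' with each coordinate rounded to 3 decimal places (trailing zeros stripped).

Executing turtle program step by step:
Start: pos=(0,0), heading=0, pen down
REPEAT 5 [
  -- iteration 1/5 --
  LT 105: heading 0 -> 105
  FD 16: (0,0) -> (-4.141,15.455) [heading=105, draw]
  FD 14: (-4.141,15.455) -> (-7.765,28.978) [heading=105, draw]
  -- iteration 2/5 --
  LT 105: heading 105 -> 210
  FD 16: (-7.765,28.978) -> (-21.621,20.978) [heading=210, draw]
  FD 14: (-21.621,20.978) -> (-33.745,13.978) [heading=210, draw]
  -- iteration 3/5 --
  LT 105: heading 210 -> 315
  FD 16: (-33.745,13.978) -> (-22.432,2.664) [heading=315, draw]
  FD 14: (-22.432,2.664) -> (-12.532,-7.235) [heading=315, draw]
  -- iteration 4/5 --
  LT 105: heading 315 -> 60
  FD 16: (-12.532,-7.235) -> (-4.532,6.621) [heading=60, draw]
  FD 14: (-4.532,6.621) -> (2.468,18.745) [heading=60, draw]
  -- iteration 5/5 --
  LT 105: heading 60 -> 165
  FD 16: (2.468,18.745) -> (-12.987,22.886) [heading=165, draw]
  FD 14: (-12.987,22.886) -> (-26.51,26.51) [heading=165, draw]
]
RT 144: heading 165 -> 21
Final: pos=(-26.51,26.51), heading=21, 10 segment(s) drawn
Waypoints (11 total):
(0, 0)
(-4.141, 15.455)
(-7.765, 28.978)
(-21.621, 20.978)
(-33.745, 13.978)
(-22.432, 2.664)
(-12.532, -7.235)
(-4.532, 6.621)
(2.468, 18.745)
(-12.987, 22.886)
(-26.51, 26.51)

Answer: (0, 0)
(-4.141, 15.455)
(-7.765, 28.978)
(-21.621, 20.978)
(-33.745, 13.978)
(-22.432, 2.664)
(-12.532, -7.235)
(-4.532, 6.621)
(2.468, 18.745)
(-12.987, 22.886)
(-26.51, 26.51)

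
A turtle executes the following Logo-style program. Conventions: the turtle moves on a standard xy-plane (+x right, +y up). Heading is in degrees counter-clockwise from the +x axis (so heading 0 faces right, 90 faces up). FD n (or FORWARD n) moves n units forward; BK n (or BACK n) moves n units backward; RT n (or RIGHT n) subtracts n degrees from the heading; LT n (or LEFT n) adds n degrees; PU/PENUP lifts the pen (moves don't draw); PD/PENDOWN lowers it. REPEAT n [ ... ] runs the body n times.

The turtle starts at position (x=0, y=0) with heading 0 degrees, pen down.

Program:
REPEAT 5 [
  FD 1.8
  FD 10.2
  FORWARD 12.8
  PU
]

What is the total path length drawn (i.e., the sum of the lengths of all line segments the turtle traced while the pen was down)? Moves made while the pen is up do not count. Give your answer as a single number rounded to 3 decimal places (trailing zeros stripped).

Executing turtle program step by step:
Start: pos=(0,0), heading=0, pen down
REPEAT 5 [
  -- iteration 1/5 --
  FD 1.8: (0,0) -> (1.8,0) [heading=0, draw]
  FD 10.2: (1.8,0) -> (12,0) [heading=0, draw]
  FD 12.8: (12,0) -> (24.8,0) [heading=0, draw]
  PU: pen up
  -- iteration 2/5 --
  FD 1.8: (24.8,0) -> (26.6,0) [heading=0, move]
  FD 10.2: (26.6,0) -> (36.8,0) [heading=0, move]
  FD 12.8: (36.8,0) -> (49.6,0) [heading=0, move]
  PU: pen up
  -- iteration 3/5 --
  FD 1.8: (49.6,0) -> (51.4,0) [heading=0, move]
  FD 10.2: (51.4,0) -> (61.6,0) [heading=0, move]
  FD 12.8: (61.6,0) -> (74.4,0) [heading=0, move]
  PU: pen up
  -- iteration 4/5 --
  FD 1.8: (74.4,0) -> (76.2,0) [heading=0, move]
  FD 10.2: (76.2,0) -> (86.4,0) [heading=0, move]
  FD 12.8: (86.4,0) -> (99.2,0) [heading=0, move]
  PU: pen up
  -- iteration 5/5 --
  FD 1.8: (99.2,0) -> (101,0) [heading=0, move]
  FD 10.2: (101,0) -> (111.2,0) [heading=0, move]
  FD 12.8: (111.2,0) -> (124,0) [heading=0, move]
  PU: pen up
]
Final: pos=(124,0), heading=0, 3 segment(s) drawn

Segment lengths:
  seg 1: (0,0) -> (1.8,0), length = 1.8
  seg 2: (1.8,0) -> (12,0), length = 10.2
  seg 3: (12,0) -> (24.8,0), length = 12.8
Total = 24.8

Answer: 24.8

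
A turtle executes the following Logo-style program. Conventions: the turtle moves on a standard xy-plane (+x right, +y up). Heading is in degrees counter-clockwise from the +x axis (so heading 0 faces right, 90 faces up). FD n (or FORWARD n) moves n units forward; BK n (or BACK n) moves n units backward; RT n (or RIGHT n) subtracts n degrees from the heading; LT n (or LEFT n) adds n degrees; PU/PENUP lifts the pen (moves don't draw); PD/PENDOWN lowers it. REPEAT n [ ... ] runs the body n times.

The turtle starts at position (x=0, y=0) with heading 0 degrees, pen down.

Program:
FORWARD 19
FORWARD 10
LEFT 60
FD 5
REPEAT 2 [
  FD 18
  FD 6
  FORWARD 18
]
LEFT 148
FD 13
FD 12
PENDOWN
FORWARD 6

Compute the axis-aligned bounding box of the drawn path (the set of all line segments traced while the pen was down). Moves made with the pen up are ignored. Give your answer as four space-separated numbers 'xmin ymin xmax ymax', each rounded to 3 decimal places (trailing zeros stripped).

Executing turtle program step by step:
Start: pos=(0,0), heading=0, pen down
FD 19: (0,0) -> (19,0) [heading=0, draw]
FD 10: (19,0) -> (29,0) [heading=0, draw]
LT 60: heading 0 -> 60
FD 5: (29,0) -> (31.5,4.33) [heading=60, draw]
REPEAT 2 [
  -- iteration 1/2 --
  FD 18: (31.5,4.33) -> (40.5,19.919) [heading=60, draw]
  FD 6: (40.5,19.919) -> (43.5,25.115) [heading=60, draw]
  FD 18: (43.5,25.115) -> (52.5,40.703) [heading=60, draw]
  -- iteration 2/2 --
  FD 18: (52.5,40.703) -> (61.5,56.292) [heading=60, draw]
  FD 6: (61.5,56.292) -> (64.5,61.488) [heading=60, draw]
  FD 18: (64.5,61.488) -> (73.5,77.076) [heading=60, draw]
]
LT 148: heading 60 -> 208
FD 13: (73.5,77.076) -> (62.022,70.973) [heading=208, draw]
FD 12: (62.022,70.973) -> (51.426,65.339) [heading=208, draw]
PD: pen down
FD 6: (51.426,65.339) -> (46.129,62.523) [heading=208, draw]
Final: pos=(46.129,62.523), heading=208, 12 segment(s) drawn

Segment endpoints: x in {0, 19, 29, 31.5, 40.5, 43.5, 46.129, 51.426, 52.5, 61.5, 62.022, 64.5, 73.5}, y in {0, 4.33, 19.919, 25.115, 40.703, 56.292, 61.488, 62.523, 65.339, 70.973, 77.076}
xmin=0, ymin=0, xmax=73.5, ymax=77.076

Answer: 0 0 73.5 77.076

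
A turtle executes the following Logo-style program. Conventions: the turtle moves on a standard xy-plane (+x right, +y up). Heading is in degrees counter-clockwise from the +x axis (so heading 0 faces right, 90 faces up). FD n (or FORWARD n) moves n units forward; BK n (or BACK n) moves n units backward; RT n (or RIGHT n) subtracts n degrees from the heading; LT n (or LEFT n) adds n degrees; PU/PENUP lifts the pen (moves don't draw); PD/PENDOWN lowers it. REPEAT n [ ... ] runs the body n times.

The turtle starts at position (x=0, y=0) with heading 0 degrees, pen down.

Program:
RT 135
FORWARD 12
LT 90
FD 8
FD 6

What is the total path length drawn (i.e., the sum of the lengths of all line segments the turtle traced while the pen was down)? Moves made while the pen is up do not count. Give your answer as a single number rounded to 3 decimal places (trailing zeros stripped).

Executing turtle program step by step:
Start: pos=(0,0), heading=0, pen down
RT 135: heading 0 -> 225
FD 12: (0,0) -> (-8.485,-8.485) [heading=225, draw]
LT 90: heading 225 -> 315
FD 8: (-8.485,-8.485) -> (-2.828,-14.142) [heading=315, draw]
FD 6: (-2.828,-14.142) -> (1.414,-18.385) [heading=315, draw]
Final: pos=(1.414,-18.385), heading=315, 3 segment(s) drawn

Segment lengths:
  seg 1: (0,0) -> (-8.485,-8.485), length = 12
  seg 2: (-8.485,-8.485) -> (-2.828,-14.142), length = 8
  seg 3: (-2.828,-14.142) -> (1.414,-18.385), length = 6
Total = 26

Answer: 26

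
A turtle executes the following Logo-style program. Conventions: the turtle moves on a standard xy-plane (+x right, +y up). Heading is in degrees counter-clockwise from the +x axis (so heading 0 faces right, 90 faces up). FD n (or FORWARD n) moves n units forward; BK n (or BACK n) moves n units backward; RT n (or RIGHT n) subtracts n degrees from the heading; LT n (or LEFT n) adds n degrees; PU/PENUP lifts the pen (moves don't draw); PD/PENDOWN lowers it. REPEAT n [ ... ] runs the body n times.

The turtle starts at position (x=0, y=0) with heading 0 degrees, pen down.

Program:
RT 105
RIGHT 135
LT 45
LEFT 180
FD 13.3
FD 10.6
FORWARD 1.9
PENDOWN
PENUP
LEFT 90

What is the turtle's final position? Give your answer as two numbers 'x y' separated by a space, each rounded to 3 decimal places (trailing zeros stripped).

Answer: 24.921 -6.678

Derivation:
Executing turtle program step by step:
Start: pos=(0,0), heading=0, pen down
RT 105: heading 0 -> 255
RT 135: heading 255 -> 120
LT 45: heading 120 -> 165
LT 180: heading 165 -> 345
FD 13.3: (0,0) -> (12.847,-3.442) [heading=345, draw]
FD 10.6: (12.847,-3.442) -> (23.086,-6.186) [heading=345, draw]
FD 1.9: (23.086,-6.186) -> (24.921,-6.678) [heading=345, draw]
PD: pen down
PU: pen up
LT 90: heading 345 -> 75
Final: pos=(24.921,-6.678), heading=75, 3 segment(s) drawn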